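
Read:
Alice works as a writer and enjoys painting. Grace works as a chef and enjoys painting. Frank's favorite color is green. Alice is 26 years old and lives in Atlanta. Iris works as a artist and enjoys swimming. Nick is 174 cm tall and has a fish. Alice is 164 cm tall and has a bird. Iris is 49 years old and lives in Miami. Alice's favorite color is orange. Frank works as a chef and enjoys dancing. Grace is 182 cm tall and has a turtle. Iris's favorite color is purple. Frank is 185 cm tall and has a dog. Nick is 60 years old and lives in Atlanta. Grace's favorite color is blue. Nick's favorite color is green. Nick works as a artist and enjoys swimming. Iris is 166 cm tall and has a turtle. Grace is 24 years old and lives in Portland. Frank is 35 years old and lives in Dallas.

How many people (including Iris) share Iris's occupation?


Iris is a artist. Count = 2

2


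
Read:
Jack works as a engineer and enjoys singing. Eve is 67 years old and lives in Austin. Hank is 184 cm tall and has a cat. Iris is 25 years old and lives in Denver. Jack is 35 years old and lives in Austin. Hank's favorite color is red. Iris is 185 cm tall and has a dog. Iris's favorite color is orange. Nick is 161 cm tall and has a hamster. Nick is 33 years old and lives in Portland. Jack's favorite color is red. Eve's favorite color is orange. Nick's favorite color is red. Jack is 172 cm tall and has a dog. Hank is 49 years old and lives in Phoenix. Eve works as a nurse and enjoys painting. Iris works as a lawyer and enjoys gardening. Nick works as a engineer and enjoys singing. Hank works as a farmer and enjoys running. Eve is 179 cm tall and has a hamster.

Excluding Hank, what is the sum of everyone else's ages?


Sum (excluding Hank): 160

160


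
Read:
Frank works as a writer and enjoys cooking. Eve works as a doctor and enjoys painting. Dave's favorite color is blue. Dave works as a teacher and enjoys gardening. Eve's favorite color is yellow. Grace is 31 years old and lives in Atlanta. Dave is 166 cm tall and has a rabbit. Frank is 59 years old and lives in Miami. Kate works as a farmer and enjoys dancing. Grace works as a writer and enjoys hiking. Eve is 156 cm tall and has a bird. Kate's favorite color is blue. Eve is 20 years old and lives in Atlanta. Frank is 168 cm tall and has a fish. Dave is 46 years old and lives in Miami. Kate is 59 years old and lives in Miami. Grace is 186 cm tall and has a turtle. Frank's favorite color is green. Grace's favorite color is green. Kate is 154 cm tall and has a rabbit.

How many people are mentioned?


People: Kate, Dave, Grace, Eve, Frank. Count = 5

5


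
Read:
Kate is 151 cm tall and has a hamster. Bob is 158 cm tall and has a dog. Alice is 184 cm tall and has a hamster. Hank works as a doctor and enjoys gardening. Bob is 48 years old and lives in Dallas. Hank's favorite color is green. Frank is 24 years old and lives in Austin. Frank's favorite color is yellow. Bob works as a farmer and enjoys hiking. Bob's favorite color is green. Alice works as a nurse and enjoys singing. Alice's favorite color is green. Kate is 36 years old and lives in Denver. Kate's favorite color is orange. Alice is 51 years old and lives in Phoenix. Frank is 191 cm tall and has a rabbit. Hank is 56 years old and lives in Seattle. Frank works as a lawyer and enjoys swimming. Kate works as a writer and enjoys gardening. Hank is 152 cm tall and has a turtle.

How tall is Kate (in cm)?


Kate is 151 cm tall

151


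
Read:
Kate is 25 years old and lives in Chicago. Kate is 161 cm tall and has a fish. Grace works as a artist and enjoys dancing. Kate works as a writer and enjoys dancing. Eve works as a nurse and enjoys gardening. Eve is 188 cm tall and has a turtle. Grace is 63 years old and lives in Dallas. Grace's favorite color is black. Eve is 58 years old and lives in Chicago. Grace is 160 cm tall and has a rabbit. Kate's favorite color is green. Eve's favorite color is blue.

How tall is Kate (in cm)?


Kate is 161 cm tall

161


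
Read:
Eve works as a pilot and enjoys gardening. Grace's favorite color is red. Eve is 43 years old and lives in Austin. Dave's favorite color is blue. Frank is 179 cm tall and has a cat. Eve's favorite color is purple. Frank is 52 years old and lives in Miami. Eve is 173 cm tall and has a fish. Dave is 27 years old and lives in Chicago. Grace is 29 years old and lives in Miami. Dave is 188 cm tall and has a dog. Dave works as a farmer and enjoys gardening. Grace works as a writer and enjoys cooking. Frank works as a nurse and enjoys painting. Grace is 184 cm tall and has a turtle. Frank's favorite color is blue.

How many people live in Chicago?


Count in Chicago: 1

1


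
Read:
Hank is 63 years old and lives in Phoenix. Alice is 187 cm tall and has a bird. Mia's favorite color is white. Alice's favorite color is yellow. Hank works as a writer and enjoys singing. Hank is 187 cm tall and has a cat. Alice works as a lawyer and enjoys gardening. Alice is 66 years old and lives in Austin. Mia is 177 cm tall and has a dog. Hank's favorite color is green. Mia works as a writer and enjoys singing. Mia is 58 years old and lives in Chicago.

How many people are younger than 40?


Filter: 0

0


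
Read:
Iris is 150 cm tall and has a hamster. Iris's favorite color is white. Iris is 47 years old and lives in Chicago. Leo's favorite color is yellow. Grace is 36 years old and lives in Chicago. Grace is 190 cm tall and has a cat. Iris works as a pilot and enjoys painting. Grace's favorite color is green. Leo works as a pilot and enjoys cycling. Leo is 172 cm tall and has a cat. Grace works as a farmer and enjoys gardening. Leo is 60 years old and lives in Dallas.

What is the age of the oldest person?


Oldest: Leo at 60

60


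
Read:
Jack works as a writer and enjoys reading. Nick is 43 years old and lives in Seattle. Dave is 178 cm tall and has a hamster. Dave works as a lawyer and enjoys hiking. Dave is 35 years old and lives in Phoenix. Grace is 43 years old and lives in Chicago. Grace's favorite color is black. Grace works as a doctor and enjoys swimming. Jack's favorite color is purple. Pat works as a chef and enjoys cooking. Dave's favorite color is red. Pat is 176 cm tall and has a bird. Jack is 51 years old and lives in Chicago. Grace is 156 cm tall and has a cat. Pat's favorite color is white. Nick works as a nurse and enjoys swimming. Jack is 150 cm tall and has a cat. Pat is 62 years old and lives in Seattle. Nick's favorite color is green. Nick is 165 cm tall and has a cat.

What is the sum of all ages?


62+43+51+35+43 = 234

234


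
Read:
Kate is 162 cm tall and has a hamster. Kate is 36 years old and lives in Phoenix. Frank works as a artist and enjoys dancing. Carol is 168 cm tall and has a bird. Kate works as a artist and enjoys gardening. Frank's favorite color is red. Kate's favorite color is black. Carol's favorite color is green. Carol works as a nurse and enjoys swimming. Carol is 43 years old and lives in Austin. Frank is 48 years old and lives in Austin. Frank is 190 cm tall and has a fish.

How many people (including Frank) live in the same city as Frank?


Frank lives in Austin. Count = 2

2


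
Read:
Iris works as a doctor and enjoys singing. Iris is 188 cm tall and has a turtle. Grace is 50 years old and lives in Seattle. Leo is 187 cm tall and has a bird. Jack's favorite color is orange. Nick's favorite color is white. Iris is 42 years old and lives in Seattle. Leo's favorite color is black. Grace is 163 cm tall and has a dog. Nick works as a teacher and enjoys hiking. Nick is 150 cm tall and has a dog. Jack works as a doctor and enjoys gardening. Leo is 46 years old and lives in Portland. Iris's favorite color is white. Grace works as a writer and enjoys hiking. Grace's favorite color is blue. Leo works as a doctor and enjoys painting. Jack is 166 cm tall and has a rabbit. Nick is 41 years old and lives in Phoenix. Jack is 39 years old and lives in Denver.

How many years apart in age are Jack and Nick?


39 vs 41, diff = 2

2


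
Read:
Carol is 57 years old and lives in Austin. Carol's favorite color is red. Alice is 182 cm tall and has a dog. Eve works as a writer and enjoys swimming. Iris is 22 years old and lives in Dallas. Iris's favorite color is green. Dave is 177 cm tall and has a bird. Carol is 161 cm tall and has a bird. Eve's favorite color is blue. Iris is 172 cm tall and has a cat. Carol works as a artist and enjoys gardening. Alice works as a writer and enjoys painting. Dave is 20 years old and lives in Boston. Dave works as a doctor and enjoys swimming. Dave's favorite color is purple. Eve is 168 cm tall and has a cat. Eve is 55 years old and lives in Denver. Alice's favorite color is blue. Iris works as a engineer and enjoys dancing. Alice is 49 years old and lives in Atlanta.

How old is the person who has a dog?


Person with dog is Alice, age 49

49


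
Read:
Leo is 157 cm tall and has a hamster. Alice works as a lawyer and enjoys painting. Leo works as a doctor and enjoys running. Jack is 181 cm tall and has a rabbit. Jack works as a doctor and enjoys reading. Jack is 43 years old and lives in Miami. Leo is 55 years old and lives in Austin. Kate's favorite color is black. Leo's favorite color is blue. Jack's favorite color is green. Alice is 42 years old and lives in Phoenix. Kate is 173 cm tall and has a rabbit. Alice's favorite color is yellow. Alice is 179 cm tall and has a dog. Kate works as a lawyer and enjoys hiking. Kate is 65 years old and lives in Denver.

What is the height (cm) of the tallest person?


Tallest: Jack at 181 cm

181


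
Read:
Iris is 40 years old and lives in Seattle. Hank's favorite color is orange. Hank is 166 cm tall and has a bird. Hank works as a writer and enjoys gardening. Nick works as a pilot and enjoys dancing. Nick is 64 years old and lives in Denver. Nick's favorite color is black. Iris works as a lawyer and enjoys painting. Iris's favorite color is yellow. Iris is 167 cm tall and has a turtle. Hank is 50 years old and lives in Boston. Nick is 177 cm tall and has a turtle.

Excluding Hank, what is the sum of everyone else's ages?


Sum (excluding Hank): 104

104


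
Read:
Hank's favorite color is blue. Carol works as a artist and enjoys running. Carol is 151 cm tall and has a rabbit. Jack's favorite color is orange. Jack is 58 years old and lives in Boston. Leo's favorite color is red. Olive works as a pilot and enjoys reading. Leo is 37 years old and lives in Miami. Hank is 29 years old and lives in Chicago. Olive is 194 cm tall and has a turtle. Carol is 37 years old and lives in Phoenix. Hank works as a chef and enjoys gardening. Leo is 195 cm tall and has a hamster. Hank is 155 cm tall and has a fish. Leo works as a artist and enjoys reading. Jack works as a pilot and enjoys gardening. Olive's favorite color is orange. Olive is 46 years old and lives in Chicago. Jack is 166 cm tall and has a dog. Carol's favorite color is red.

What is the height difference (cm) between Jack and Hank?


|166 - 155| = 11

11


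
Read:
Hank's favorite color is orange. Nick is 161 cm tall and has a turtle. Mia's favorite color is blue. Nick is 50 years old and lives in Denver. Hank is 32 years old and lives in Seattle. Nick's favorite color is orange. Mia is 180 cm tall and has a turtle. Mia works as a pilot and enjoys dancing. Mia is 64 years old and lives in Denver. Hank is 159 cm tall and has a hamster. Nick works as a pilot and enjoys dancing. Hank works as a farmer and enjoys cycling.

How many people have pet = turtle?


Count: 2

2


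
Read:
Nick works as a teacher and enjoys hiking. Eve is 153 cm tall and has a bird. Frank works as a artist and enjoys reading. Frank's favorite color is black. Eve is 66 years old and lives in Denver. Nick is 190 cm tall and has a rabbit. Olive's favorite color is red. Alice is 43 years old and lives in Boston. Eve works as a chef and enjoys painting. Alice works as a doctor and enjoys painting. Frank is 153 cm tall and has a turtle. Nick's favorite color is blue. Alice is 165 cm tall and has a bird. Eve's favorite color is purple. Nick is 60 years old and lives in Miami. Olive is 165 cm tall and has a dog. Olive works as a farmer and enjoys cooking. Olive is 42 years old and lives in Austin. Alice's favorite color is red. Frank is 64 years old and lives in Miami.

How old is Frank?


Frank is 64 years old

64


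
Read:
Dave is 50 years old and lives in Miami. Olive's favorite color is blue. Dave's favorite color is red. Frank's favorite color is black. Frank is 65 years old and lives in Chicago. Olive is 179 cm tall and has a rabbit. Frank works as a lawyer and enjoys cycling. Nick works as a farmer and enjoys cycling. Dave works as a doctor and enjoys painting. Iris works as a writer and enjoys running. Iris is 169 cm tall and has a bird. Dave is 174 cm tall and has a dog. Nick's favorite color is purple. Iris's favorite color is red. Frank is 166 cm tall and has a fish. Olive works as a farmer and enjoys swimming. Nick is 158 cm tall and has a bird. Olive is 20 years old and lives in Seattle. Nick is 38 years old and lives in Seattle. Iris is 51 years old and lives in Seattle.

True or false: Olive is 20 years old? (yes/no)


Olive is actually 20. yes

yes


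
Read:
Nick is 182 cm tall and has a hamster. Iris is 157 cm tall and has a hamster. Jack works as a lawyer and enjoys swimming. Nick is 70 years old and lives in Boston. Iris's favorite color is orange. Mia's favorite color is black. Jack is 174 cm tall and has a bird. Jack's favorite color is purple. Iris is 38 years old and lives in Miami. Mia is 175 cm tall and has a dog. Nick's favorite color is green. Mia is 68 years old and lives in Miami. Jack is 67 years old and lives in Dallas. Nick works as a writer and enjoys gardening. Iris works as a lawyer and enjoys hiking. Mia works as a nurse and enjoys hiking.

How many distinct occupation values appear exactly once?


Unique occupation values: 2

2


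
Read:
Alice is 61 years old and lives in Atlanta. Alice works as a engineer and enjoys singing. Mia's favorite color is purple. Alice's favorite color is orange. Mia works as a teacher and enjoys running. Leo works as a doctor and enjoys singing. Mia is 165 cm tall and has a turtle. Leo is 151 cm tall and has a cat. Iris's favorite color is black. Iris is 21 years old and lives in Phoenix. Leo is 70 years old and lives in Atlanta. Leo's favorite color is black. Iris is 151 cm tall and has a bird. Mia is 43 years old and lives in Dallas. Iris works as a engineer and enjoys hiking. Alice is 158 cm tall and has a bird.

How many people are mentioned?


People: Iris, Leo, Alice, Mia. Count = 4

4


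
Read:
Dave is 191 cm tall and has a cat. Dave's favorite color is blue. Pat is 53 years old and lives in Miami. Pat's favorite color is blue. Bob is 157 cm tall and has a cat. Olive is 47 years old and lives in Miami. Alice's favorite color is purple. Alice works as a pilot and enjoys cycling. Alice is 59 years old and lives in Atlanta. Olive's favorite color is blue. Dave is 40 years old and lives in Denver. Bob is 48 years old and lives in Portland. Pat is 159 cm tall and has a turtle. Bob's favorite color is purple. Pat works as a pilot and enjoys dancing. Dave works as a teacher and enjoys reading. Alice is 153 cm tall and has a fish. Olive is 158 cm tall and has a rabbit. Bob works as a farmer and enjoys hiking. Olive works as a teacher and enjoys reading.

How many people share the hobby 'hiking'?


Count: 1

1


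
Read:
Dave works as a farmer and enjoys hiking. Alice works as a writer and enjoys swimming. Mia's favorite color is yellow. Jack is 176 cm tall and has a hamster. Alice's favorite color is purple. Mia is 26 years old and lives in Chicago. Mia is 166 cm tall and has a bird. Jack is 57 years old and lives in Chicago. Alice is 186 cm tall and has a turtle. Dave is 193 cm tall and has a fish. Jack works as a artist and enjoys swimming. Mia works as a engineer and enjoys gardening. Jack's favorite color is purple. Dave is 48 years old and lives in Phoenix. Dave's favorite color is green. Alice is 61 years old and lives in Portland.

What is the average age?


Sum=192, n=4, avg=48

48


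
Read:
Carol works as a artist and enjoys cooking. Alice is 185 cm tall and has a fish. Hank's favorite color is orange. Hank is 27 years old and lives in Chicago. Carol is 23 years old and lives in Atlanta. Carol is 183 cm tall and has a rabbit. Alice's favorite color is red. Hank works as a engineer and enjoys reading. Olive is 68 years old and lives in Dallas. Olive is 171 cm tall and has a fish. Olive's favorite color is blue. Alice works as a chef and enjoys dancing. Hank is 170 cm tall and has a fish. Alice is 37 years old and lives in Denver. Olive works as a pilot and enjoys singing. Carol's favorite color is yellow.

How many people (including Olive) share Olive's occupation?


Olive is a pilot. Count = 1

1


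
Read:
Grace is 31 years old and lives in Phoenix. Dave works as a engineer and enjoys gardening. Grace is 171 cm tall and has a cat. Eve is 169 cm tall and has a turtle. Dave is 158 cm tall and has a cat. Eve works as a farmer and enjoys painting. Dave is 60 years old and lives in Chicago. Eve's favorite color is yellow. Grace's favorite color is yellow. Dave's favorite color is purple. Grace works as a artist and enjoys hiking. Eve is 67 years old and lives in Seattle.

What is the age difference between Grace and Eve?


|31 - 67| = 36

36


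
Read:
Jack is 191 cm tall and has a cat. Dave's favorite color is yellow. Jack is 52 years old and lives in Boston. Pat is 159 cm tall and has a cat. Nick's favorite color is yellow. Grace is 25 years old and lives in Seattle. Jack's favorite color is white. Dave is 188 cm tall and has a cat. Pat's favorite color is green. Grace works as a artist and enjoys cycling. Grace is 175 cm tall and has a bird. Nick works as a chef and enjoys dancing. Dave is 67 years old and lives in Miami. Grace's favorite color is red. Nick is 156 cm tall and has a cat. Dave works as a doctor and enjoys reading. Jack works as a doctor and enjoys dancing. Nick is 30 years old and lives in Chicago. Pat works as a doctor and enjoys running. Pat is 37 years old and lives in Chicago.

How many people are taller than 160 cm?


Taller than 160: 3

3


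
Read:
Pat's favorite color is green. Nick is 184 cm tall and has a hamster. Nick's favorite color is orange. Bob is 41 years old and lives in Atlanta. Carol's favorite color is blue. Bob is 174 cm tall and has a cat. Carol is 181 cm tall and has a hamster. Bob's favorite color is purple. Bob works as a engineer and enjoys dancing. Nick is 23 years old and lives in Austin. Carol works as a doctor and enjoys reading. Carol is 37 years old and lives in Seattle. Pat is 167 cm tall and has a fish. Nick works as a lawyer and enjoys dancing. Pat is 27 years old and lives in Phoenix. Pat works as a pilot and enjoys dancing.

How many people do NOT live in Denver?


Not in Denver: 4

4


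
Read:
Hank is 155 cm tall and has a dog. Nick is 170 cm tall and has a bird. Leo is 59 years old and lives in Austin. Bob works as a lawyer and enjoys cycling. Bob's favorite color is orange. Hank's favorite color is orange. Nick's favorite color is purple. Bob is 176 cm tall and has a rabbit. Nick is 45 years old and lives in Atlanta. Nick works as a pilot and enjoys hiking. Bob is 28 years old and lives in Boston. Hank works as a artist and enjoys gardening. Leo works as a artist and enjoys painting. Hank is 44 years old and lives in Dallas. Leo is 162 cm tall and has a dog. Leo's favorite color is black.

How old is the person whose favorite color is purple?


Person with favorite color=purple is Nick, age 45

45


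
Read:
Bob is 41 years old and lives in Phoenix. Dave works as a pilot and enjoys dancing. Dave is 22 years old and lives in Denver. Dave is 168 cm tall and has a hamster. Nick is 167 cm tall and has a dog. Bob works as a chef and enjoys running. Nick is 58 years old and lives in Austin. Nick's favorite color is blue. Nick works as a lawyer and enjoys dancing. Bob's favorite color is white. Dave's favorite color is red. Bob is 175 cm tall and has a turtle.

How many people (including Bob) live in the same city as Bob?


Bob lives in Phoenix. Count = 1

1


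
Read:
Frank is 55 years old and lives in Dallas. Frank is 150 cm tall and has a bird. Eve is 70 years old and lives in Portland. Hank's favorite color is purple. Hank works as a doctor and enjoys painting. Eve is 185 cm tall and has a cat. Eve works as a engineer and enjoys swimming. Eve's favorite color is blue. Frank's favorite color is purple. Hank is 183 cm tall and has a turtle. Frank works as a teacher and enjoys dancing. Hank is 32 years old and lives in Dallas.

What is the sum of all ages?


32+55+70 = 157

157


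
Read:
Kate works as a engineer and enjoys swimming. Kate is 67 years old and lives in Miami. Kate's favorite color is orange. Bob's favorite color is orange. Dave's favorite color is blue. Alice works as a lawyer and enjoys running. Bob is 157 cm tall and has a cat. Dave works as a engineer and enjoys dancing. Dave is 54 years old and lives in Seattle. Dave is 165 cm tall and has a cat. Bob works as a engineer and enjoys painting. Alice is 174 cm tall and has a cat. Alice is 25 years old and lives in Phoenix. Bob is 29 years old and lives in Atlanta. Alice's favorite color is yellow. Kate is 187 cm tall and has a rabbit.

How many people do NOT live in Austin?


Not in Austin: 4

4


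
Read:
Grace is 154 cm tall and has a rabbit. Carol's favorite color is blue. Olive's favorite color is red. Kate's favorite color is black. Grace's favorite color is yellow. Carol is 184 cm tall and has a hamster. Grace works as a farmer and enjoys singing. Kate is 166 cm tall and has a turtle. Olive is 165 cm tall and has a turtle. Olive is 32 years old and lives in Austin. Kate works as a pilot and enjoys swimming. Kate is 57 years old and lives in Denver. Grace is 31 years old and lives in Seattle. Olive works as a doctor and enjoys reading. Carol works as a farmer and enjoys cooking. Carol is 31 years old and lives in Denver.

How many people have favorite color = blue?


Count: 1

1


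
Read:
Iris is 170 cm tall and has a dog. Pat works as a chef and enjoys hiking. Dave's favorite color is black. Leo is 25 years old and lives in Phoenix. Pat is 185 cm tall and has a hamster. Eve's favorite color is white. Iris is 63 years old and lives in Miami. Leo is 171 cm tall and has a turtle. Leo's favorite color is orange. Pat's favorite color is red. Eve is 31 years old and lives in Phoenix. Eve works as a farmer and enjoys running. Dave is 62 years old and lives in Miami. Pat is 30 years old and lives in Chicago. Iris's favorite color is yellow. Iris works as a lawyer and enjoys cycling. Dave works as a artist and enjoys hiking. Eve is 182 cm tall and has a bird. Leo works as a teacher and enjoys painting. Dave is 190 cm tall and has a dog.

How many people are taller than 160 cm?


Taller than 160: 5

5


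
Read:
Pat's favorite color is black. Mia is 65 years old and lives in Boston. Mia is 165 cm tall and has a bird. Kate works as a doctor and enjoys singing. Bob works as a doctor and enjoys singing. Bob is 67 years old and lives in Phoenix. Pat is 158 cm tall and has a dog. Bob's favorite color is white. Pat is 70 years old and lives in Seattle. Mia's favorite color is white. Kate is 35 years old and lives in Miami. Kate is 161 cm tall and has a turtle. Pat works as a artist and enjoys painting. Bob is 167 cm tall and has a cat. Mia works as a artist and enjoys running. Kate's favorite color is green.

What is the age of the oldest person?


Oldest: Pat at 70

70


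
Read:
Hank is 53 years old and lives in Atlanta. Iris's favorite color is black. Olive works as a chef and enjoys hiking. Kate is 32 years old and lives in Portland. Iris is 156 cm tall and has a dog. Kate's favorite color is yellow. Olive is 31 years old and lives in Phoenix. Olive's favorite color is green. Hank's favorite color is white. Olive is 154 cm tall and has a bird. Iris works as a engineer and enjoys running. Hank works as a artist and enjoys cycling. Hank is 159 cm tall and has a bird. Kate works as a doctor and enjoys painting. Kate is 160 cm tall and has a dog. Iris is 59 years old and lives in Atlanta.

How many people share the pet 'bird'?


Count: 2

2


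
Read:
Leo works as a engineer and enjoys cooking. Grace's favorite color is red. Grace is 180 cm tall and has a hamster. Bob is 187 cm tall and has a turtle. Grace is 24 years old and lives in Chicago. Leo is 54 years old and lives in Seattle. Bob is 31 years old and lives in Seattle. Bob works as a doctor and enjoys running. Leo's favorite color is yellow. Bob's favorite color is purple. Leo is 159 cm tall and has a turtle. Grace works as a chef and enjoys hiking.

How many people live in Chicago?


Count in Chicago: 1

1


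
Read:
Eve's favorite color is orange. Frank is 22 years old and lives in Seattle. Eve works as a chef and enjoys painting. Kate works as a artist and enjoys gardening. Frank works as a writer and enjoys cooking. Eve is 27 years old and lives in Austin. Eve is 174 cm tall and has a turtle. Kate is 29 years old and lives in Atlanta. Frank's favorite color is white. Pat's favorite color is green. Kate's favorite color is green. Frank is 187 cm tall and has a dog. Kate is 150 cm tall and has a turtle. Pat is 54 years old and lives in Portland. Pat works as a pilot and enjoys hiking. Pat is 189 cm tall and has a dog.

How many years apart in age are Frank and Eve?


22 vs 27, diff = 5

5


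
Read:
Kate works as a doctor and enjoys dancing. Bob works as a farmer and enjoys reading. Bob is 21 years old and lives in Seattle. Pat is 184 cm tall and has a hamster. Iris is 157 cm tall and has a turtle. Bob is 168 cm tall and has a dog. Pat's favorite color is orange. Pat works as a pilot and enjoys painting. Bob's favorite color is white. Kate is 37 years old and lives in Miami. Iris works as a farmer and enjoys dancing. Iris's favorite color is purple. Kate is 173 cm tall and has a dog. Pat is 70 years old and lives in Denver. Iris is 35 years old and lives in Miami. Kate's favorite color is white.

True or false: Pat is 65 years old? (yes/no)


Pat is actually 70. no

no


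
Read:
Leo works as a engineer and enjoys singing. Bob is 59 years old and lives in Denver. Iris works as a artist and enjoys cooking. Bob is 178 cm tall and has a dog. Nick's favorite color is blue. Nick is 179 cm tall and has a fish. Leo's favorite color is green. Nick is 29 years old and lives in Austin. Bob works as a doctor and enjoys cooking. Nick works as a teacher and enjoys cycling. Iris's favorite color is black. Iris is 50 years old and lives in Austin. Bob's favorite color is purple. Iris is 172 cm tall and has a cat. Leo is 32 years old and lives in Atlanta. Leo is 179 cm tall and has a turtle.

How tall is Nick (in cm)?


Nick is 179 cm tall

179


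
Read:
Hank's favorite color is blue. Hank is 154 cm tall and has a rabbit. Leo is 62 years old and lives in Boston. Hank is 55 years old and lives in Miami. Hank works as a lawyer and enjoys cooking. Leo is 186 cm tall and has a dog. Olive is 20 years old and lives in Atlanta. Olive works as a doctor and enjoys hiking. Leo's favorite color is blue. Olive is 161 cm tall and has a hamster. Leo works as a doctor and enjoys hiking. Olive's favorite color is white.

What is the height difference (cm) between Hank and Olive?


|154 - 161| = 7

7


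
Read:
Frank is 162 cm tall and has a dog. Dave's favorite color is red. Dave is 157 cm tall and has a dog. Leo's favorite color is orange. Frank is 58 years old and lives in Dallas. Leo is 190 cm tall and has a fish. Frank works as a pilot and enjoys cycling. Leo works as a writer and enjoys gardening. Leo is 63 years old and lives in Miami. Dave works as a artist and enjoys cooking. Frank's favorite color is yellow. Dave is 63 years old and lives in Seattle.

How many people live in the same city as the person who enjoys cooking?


Person with hobby cooking is Dave, city Seattle. Count = 1

1


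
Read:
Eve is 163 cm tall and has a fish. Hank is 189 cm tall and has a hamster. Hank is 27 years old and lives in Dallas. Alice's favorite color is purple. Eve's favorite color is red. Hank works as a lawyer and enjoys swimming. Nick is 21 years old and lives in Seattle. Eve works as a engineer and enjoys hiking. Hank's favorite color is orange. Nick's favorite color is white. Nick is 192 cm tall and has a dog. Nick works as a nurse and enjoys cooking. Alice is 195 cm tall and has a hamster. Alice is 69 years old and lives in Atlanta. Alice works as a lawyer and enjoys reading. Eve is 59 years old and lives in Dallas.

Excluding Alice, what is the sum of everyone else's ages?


Sum (excluding Alice): 107

107


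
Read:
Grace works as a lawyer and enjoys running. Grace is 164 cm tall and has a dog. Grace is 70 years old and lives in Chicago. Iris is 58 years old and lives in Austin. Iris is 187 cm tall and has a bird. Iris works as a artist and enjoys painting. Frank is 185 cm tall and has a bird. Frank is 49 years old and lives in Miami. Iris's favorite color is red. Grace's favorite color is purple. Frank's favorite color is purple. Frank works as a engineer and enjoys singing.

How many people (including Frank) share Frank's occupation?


Frank is a engineer. Count = 1

1


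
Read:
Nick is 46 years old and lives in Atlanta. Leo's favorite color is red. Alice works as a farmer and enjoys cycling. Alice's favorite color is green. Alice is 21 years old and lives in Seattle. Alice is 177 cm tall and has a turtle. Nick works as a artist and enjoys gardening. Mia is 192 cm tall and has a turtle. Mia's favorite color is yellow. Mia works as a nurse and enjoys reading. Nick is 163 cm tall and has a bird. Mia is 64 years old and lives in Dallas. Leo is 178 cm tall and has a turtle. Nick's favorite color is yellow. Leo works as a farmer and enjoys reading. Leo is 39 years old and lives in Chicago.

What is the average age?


Sum=170, n=4, avg=42.5

42.5


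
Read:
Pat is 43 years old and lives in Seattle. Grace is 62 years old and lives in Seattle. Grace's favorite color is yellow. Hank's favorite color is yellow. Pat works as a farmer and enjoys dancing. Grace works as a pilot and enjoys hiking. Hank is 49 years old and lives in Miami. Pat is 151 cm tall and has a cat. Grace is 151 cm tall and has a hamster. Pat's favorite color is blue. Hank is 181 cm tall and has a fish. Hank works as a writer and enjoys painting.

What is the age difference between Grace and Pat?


|62 - 43| = 19

19


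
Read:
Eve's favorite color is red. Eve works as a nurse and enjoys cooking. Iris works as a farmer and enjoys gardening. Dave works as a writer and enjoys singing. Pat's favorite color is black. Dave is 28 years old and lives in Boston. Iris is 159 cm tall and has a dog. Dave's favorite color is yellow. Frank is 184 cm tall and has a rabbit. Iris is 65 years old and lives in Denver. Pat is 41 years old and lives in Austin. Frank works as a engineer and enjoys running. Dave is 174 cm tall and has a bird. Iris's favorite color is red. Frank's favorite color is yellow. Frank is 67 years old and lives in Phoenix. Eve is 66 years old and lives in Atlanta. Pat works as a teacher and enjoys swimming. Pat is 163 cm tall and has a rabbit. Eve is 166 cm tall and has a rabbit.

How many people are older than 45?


Filter: 3

3


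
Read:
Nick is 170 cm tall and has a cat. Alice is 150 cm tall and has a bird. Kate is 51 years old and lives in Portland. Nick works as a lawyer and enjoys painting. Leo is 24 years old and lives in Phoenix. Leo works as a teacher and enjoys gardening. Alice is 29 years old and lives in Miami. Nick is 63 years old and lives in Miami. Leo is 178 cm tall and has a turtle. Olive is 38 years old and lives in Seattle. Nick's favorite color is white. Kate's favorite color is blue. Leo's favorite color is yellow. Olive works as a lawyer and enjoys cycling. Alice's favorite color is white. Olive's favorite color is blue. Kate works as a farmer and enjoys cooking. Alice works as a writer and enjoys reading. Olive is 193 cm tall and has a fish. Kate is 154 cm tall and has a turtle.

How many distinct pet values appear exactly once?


Unique pet values: 3

3


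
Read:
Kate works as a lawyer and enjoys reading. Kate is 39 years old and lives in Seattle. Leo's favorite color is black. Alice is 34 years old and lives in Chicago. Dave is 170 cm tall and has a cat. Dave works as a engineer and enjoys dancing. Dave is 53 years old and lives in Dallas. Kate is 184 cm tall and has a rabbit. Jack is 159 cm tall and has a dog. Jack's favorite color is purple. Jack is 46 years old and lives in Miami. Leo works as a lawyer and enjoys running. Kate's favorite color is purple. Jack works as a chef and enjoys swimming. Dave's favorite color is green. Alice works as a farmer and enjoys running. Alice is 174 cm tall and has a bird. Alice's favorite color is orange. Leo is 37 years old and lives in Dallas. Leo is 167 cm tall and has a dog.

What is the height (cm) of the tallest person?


Tallest: Kate at 184 cm

184


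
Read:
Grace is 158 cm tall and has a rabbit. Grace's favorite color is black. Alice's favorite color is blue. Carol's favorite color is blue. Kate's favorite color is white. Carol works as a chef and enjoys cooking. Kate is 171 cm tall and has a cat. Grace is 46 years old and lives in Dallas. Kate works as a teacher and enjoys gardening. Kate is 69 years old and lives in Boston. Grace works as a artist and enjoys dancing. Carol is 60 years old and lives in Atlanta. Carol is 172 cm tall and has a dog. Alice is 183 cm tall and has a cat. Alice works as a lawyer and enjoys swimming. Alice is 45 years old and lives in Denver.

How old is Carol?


Carol is 60 years old

60


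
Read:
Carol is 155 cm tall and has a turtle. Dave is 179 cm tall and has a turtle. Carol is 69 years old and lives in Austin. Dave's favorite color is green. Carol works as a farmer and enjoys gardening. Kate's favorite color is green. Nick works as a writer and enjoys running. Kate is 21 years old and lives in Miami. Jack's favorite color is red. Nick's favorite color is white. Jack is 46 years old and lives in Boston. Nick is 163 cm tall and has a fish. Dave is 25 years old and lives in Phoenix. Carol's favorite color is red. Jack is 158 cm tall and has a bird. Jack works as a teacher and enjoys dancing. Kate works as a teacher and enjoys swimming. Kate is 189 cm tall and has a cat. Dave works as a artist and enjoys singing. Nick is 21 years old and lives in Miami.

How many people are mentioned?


People: Carol, Jack, Kate, Dave, Nick. Count = 5

5


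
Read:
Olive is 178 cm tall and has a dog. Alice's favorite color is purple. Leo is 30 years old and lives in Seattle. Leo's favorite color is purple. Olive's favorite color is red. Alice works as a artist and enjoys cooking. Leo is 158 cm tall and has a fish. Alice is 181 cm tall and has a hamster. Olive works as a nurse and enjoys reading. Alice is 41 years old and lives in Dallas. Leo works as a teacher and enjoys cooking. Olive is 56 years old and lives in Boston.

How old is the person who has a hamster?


Person with hamster is Alice, age 41

41


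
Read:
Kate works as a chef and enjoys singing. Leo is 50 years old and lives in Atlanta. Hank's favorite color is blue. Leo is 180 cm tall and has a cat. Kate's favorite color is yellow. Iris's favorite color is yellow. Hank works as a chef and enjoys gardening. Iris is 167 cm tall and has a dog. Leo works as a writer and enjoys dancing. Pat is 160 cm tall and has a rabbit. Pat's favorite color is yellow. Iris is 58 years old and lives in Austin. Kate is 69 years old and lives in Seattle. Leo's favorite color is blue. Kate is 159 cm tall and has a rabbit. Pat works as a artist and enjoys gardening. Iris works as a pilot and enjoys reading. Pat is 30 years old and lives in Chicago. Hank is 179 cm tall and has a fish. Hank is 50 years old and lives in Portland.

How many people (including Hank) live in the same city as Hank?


Hank lives in Portland. Count = 1

1


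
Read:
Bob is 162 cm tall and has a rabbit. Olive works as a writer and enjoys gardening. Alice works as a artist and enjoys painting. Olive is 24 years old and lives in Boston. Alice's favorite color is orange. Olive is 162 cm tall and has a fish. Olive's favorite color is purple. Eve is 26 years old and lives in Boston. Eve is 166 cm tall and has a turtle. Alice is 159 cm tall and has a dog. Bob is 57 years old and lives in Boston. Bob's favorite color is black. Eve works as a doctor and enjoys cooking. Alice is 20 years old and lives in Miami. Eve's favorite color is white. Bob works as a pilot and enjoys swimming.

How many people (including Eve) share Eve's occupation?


Eve is a doctor. Count = 1

1


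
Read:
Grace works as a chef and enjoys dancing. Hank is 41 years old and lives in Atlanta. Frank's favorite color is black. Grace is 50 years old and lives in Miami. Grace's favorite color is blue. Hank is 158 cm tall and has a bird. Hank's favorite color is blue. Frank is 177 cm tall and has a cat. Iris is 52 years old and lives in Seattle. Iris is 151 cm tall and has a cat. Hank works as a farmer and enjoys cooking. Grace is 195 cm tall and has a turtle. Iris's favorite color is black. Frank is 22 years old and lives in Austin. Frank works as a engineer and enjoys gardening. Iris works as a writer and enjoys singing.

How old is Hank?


Hank is 41 years old

41


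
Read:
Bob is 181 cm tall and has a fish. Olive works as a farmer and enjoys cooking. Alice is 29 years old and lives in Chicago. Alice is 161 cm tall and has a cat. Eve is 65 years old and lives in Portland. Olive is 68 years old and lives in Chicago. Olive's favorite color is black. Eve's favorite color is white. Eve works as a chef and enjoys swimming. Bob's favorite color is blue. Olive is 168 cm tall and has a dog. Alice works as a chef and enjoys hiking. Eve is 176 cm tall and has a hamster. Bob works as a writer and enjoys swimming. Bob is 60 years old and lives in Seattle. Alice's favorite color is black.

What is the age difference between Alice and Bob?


|29 - 60| = 31

31


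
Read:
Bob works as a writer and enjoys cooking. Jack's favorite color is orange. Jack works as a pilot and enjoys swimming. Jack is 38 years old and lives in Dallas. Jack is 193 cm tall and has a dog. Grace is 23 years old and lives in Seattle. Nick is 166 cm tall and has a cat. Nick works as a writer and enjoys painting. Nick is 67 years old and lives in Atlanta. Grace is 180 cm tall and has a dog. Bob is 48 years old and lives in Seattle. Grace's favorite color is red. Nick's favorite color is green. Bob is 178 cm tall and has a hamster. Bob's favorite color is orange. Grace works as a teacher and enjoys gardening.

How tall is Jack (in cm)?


Jack is 193 cm tall

193


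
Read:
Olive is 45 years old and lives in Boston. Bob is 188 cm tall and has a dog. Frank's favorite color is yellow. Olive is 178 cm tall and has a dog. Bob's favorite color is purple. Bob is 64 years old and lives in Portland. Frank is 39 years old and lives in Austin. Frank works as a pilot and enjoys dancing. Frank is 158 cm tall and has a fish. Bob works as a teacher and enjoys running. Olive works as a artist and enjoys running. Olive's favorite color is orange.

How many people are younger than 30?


Filter: 0

0


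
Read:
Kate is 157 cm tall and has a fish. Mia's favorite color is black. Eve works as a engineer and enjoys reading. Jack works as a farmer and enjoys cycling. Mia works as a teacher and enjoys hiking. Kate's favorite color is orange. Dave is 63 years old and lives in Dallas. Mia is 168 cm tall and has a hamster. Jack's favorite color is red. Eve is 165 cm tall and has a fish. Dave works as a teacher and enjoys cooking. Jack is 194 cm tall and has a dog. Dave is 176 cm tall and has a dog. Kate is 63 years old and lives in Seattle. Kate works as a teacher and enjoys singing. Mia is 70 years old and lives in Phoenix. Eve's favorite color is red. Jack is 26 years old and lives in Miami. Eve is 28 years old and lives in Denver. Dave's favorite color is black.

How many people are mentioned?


People: Jack, Kate, Dave, Eve, Mia. Count = 5

5
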